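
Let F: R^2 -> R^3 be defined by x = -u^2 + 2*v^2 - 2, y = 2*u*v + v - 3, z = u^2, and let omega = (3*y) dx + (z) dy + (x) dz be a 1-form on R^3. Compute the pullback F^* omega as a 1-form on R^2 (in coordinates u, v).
F^* omega = (2*u*(-u^2 - 5*u*v + 2*v^2 - 3*v + 7)) du + (2*u^3 + u^2 + 24*u*v^2 + 12*v^2 - 36*v) dv

Using F^*(f dg) = (f ∘ F) d(g ∘ F), substitute each coordinate x_i by F_i(u, v) in f_i, and replace dx_i by d F_i = (∂F_i/∂u) du + (∂F_i/∂v) dv.
  For the x component: f_1(F) = 6*u*v + 3*v - 9; d F_1 = (-2*u) du + (4*v) dv
  For the y component: f_2(F) = u^2; d F_2 = (2*v) du + (2*u + 1) dv
  For the z component: f_3(F) = -u^2 + 2*v^2 - 2; d F_3 = (2*u) du + (0) dv
Combining and collecting du, dv coefficients:
  coeff of du: 2*u*(-u^2 - 5*u*v + 2*v^2 - 3*v + 7)
  coeff of dv: 2*u^3 + u^2 + 24*u*v^2 + 12*v^2 - 36*v
F^* omega = (2*u*(-u^2 - 5*u*v + 2*v^2 - 3*v + 7)) du + (2*u^3 + u^2 + 24*u*v^2 + 12*v^2 - 36*v) dv.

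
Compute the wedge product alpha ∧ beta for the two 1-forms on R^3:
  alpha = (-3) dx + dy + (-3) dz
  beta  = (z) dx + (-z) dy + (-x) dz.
alpha ∧ beta = (2*z) dx ∧ dy + (3*x + 3*z) dx ∧ dz + (-x - 3*z) dy ∧ dz

Distribute the wedge, using dx_i ∧ dx_j = -dx_j ∧ dx_i and dx_i ∧ dx_i = 0. For each pair (i, j) with i < j, the coefficient of dx_i ∧ dx_j in alpha ∧ beta is (alpha_i * beta_j - alpha_j * beta_i). Collecting: alpha ∧ beta = (2*z) dx ∧ dy + (3*x + 3*z) dx ∧ dz + (-x - 3*z) dy ∧ dz.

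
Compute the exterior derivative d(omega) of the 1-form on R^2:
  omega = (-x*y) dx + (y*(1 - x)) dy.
d(omega) = (x - y) dx ∧ dy

For a 1-form omega = sum_i f_i dx_i, the exterior derivative is
  d(omega) = sum_{i < j} (∂f_j/∂x_i - ∂f_i/∂x_j) dx_i ∧ dx_j.
  coefficient of dx ∧ dy: ∂f_2/∂x - ∂f_1/∂y = ∂(y*(1 - x))/∂x - ∂(-x*y)/∂y = x - y
Assembling: d(omega) = (x - y) dx ∧ dy.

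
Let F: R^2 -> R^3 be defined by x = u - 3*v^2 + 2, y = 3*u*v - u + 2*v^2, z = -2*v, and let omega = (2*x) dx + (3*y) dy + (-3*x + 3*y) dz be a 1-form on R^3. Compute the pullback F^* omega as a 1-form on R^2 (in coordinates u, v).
F^* omega = (27*u*v^2 - 18*u*v + 5*u + 18*v^3 - 12*v^2 + 4) du + (27*u^2*v - 9*u^2 + 54*u*v^2 - 42*u*v + 12*u + 60*v^3 - 30*v^2 - 24*v + 12) dv

Using F^*(f dg) = (f ∘ F) d(g ∘ F), substitute each coordinate x_i by F_i(u, v) in f_i, and replace dx_i by d F_i = (∂F_i/∂u) du + (∂F_i/∂v) dv.
  For the x component: f_1(F) = 2*u - 6*v^2 + 4; d F_1 = (1) du + (-6*v) dv
  For the y component: f_2(F) = 9*u*v - 3*u + 6*v^2; d F_2 = (3*v - 1) du + (3*u + 4*v) dv
  For the z component: f_3(F) = 9*u*v - 6*u + 15*v^2 - 6; d F_3 = (0) du + (-2) dv
Combining and collecting du, dv coefficients:
  coeff of du: 27*u*v^2 - 18*u*v + 5*u + 18*v^3 - 12*v^2 + 4
  coeff of dv: 27*u^2*v - 9*u^2 + 54*u*v^2 - 42*u*v + 12*u + 60*v^3 - 30*v^2 - 24*v + 12
F^* omega = (27*u*v^2 - 18*u*v + 5*u + 18*v^3 - 12*v^2 + 4) du + (27*u^2*v - 9*u^2 + 54*u*v^2 - 42*u*v + 12*u + 60*v^3 - 30*v^2 - 24*v + 12) dv.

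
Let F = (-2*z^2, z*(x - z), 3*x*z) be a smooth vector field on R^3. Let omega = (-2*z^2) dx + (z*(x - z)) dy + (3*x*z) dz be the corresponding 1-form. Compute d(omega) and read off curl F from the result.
d(omega) = (-x + 2*z) dy ∧ dz + (-7*z) dz ∧ dx + (z) dx ∧ dy; curl F = (-x + 2*z, -7*z, z)

d omega = sum_{i<j} (∂f_j/∂x_i - ∂f_i/∂x_j) dx_i ∧ dx_j. Under the identification (dy ∧ dz, dz ∧ dx, dx ∧ dy) ↔ (e_x, e_y, e_z), the coefficients are exactly the components of curl F. Compute:
  ∂R/∂y - ∂Q/∂z = (0) - (x - 2*z) = -x + 2*z
  ∂P/∂z - ∂R/∂x = (-4*z) - (3*z) = -7*z
  ∂Q/∂x - ∂P/∂y = (z) - (0) = z.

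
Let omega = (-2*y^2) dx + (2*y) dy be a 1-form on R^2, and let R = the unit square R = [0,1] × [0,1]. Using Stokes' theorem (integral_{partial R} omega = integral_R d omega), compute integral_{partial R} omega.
integral_(partial R) omega = 2

Stokes: integral_partial_R omega = integral_R d omega with d omega = (∂Q/∂x - ∂P/∂y) dx ∧ dy.
  ∂Q/∂x = 0
  ∂P/∂y = -4*y
  integrand = ∂Q/∂x - ∂P/∂y = 4*y.
Integrating over R: integral_0^1 integral_0^1 (4*y) dx dy = 2.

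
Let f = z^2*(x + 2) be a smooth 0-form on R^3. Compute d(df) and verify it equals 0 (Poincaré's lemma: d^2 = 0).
d(df) = 0

Step 1: df = sum_i (∂f/∂x_i) dx_i = (z^2) dx + (0) dy + (2*z*(x + 2)) dz.
Step 2: Apply d again. Using the 1-form formula, the coefficient of dx ∧ dy in d(df) is ∂^2 f/∂x ∂y - ∂^2 f/∂y ∂x = (0) - (0) = 0 (equality of mixed partials for smooth f).
Similarly for dx ∧ dz and dy ∧ dz — all coefficients vanish. So d(df) = 0.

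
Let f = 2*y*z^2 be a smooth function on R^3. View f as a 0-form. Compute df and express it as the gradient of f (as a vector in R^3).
df = (0) dx + (2*z^2) dy + (4*y*z) dz; grad f = (0, 2*z^2, 4*y*z)

For a 0-form f, d f = (∂f/∂x) dx + (∂f/∂y) dy + (∂f/∂z) dz. The components of the vector representation are exactly the entries of grad f in Cartesian coordinates:
  ∂f/∂x = 0
  ∂f/∂y = 2*z^2
  ∂f/∂z = 4*y*z.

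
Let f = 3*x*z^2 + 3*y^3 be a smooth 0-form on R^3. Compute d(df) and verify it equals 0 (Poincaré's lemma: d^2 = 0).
d(df) = 0

Step 1: df = sum_i (∂f/∂x_i) dx_i = (3*z^2) dx + (9*y^2) dy + (6*x*z) dz.
Step 2: Apply d again. Using the 1-form formula, the coefficient of dx ∧ dy in d(df) is ∂^2 f/∂x ∂y - ∂^2 f/∂y ∂x = (0) - (0) = 0 (equality of mixed partials for smooth f).
Similarly for dx ∧ dz and dy ∧ dz — all coefficients vanish. So d(df) = 0.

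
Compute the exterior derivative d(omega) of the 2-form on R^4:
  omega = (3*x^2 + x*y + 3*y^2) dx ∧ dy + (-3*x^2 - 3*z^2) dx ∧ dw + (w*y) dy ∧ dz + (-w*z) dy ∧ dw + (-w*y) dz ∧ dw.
d(omega) = (6*z) dx ∧ dz ∧ dw + (y) dy ∧ dz ∧ dw

For a 2-form omega = sum_{i<j} g_{ij} dx_i ∧ dx_j, the exterior derivative is
  d(omega) = sum_{i<j} d(g_{ij}) ∧ dx_i ∧ dx_j = sum_{i<j, k} (∂g_{ij}/∂x_k) dx_k ∧ dx_i ∧ dx_j.
Expand each term, using dx_k ∧ dx_i ∧ dx_j = sgn(permutation) dx_{(a)} ∧ dx_{(b)} ∧ dx_{(c)} with (a < b < c) sorted:
  d(-3*x^2 - 3*z^2) includes (∂/∂z)(-3*x^2 - 3*z^2) dz = (-6*z) dz, which multiplied by dx ∧ dw gives (6*z) dx ∧ dz ∧ dw
  d(w*y) includes (∂/∂w)(w*y) dw = (y) dw, which multiplied by dy ∧ dz gives (y) dy ∧ dz ∧ dw
  d(-w*z) includes (∂/∂z)(-w*z) dz = (-w) dz, which multiplied by dy ∧ dw gives (w) dy ∧ dz ∧ dw
  d(-w*y) includes (∂/∂y)(-w*y) dy = (-w) dy, which multiplied by dz ∧ dw gives (-w) dy ∧ dz ∧ dw
Collecting like 3-forms: d(omega) = (6*z) dx ∧ dz ∧ dw + (y) dy ∧ dz ∧ dw.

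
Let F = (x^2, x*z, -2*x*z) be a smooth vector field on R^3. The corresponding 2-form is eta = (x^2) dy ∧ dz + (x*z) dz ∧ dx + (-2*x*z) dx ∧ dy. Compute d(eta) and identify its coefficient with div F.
d(eta) = (0) dx ∧ dy ∧ dz; div F = 0

For a 2-form in R^3 of the form above, applying d gives a 3-form with coefficient ∂P/∂x + ∂Q/∂y + ∂R/∂z:
  ∂P/∂x = 2*x
  ∂Q/∂y = 0
  ∂R/∂z = -2*x
Sum = 0, which is exactly div F.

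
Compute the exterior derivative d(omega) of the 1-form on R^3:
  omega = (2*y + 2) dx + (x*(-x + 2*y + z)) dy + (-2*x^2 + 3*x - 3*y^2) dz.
d(omega) = (-2*x + 2*y + z - 2) dx ∧ dy + (3 - 4*x) dx ∧ dz + (-x - 6*y) dy ∧ dz

For a 1-form omega = sum_i f_i dx_i, the exterior derivative is
  d(omega) = sum_{i < j} (∂f_j/∂x_i - ∂f_i/∂x_j) dx_i ∧ dx_j.
  coefficient of dx ∧ dy: ∂f_2/∂x - ∂f_1/∂y = ∂(x*(-x + 2*y + z))/∂x - ∂(2*y + 2)/∂y = -2*x + 2*y + z - 2
  coefficient of dx ∧ dz: ∂f_3/∂x - ∂f_1/∂z = ∂(-2*x^2 + 3*x - 3*y^2)/∂x - ∂(2*y + 2)/∂z = 3 - 4*x
  coefficient of dy ∧ dz: ∂f_3/∂y - ∂f_2/∂z = ∂(-2*x^2 + 3*x - 3*y^2)/∂y - ∂(x*(-x + 2*y + z))/∂z = -x - 6*y
Assembling: d(omega) = (-2*x + 2*y + z - 2) dx ∧ dy + (3 - 4*x) dx ∧ dz + (-x - 6*y) dy ∧ dz.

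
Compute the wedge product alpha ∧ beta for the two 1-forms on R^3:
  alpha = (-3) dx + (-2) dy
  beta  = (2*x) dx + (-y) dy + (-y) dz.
alpha ∧ beta = (4*x + 3*y) dx ∧ dy + (3*y) dx ∧ dz + (2*y) dy ∧ dz

Distribute the wedge, using dx_i ∧ dx_j = -dx_j ∧ dx_i and dx_i ∧ dx_i = 0. For each pair (i, j) with i < j, the coefficient of dx_i ∧ dx_j in alpha ∧ beta is (alpha_i * beta_j - alpha_j * beta_i). Collecting: alpha ∧ beta = (4*x + 3*y) dx ∧ dy + (3*y) dx ∧ dz + (2*y) dy ∧ dz.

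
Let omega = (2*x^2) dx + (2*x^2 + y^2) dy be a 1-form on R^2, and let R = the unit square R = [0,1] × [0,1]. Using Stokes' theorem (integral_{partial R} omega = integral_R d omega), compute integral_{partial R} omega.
integral_(partial R) omega = 2

Stokes: integral_partial_R omega = integral_R d omega with d omega = (∂Q/∂x - ∂P/∂y) dx ∧ dy.
  ∂Q/∂x = 4*x
  ∂P/∂y = 0
  integrand = ∂Q/∂x - ∂P/∂y = 4*x.
Integrating over R: integral_0^1 integral_0^1 (4*x) dx dy = 2.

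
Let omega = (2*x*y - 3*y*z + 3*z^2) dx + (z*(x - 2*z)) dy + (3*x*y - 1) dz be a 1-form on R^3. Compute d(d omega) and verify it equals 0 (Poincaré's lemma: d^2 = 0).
d(d omega) = 0

Step 1: d omega = sum_{i<j} (∂f_j/∂x_i - ∂f_i/∂x_j) dx_i ∧ dx_j:
  coeff of dx ∧ dy: -2*x + 4*z
  coeff of dx ∧ dz: 6*y - 6*z
  coeff of dy ∧ dz: 2*x + 4*z
Step 2: Apply d again to each 2-form coefficient. The only possible 3-form in R^3 is dx ∧ dy ∧ dz, with coefficient
  ∂(coeff of dy∧dz)/∂x - ∂(coeff of dx∧dz)/∂y + ∂(coeff of dx∧dy)/∂z
  = ∂/∂x (2*x + 4*z) - ∂/∂y (6*y - 6*z) + ∂/∂z (-2*x + 4*z).
Each of these terms simplifies to sums of mixed partials that cancel in pairs. The result is 0 (by equality of mixed partials for smooth functions — Schwarz / Clairaut).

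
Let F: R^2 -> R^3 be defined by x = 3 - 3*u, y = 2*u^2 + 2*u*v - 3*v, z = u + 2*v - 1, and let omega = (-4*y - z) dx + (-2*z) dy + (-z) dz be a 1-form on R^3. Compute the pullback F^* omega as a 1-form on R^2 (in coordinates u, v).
F^* omega = (16*u^2 + 4*u*v + 10*u - 8*v^2 - 28*v - 2) du + (-4*u^2 - 8*u*v + 8*u + 8*v - 4) dv

Using F^*(f dg) = (f ∘ F) d(g ∘ F), substitute each coordinate x_i by F_i(u, v) in f_i, and replace dx_i by d F_i = (∂F_i/∂u) du + (∂F_i/∂v) dv.
  For the x component: f_1(F) = -8*u^2 - 8*u*v - u + 10*v + 1; d F_1 = (-3) du + (0) dv
  For the y component: f_2(F) = -2*u - 4*v + 2; d F_2 = (4*u + 2*v) du + (2*u - 3) dv
  For the z component: f_3(F) = -u - 2*v + 1; d F_3 = (1) du + (2) dv
Combining and collecting du, dv coefficients:
  coeff of du: 16*u^2 + 4*u*v + 10*u - 8*v^2 - 28*v - 2
  coeff of dv: -4*u^2 - 8*u*v + 8*u + 8*v - 4
F^* omega = (16*u^2 + 4*u*v + 10*u - 8*v^2 - 28*v - 2) du + (-4*u^2 - 8*u*v + 8*u + 8*v - 4) dv.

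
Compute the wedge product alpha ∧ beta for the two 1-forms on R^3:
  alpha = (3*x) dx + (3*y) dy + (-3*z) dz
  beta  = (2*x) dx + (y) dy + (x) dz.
alpha ∧ beta = (-3*x*y) dx ∧ dy + (3*x*(x + 2*z)) dx ∧ dz + (3*y*(x + z)) dy ∧ dz

Distribute the wedge, using dx_i ∧ dx_j = -dx_j ∧ dx_i and dx_i ∧ dx_i = 0. For each pair (i, j) with i < j, the coefficient of dx_i ∧ dx_j in alpha ∧ beta is (alpha_i * beta_j - alpha_j * beta_i). Collecting: alpha ∧ beta = (-3*x*y) dx ∧ dy + (3*x*(x + 2*z)) dx ∧ dz + (3*y*(x + z)) dy ∧ dz.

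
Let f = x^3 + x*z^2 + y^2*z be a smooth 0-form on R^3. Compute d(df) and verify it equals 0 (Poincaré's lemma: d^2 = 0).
d(df) = 0

Step 1: df = sum_i (∂f/∂x_i) dx_i = (3*x^2 + z^2) dx + (2*y*z) dy + (2*x*z + y^2) dz.
Step 2: Apply d again. Using the 1-form formula, the coefficient of dx ∧ dy in d(df) is ∂^2 f/∂x ∂y - ∂^2 f/∂y ∂x = (0) - (0) = 0 (equality of mixed partials for smooth f).
Similarly for dx ∧ dz and dy ∧ dz — all coefficients vanish. So d(df) = 0.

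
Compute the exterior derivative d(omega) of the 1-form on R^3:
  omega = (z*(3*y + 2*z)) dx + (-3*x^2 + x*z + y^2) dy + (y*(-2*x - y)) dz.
d(omega) = (-6*x - 2*z) dx ∧ dy + (-5*y - 4*z) dx ∧ dz + (-3*x - 2*y) dy ∧ dz

For a 1-form omega = sum_i f_i dx_i, the exterior derivative is
  d(omega) = sum_{i < j} (∂f_j/∂x_i - ∂f_i/∂x_j) dx_i ∧ dx_j.
  coefficient of dx ∧ dy: ∂f_2/∂x - ∂f_1/∂y = ∂(-3*x^2 + x*z + y^2)/∂x - ∂(z*(3*y + 2*z))/∂y = -6*x - 2*z
  coefficient of dx ∧ dz: ∂f_3/∂x - ∂f_1/∂z = ∂(y*(-2*x - y))/∂x - ∂(z*(3*y + 2*z))/∂z = -5*y - 4*z
  coefficient of dy ∧ dz: ∂f_3/∂y - ∂f_2/∂z = ∂(y*(-2*x - y))/∂y - ∂(-3*x^2 + x*z + y^2)/∂z = -3*x - 2*y
Assembling: d(omega) = (-6*x - 2*z) dx ∧ dy + (-5*y - 4*z) dx ∧ dz + (-3*x - 2*y) dy ∧ dz.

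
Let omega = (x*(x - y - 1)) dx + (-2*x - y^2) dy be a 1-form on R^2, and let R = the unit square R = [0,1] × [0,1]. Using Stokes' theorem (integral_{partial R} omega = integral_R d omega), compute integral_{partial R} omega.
integral_(partial R) omega = -3/2

Stokes: integral_partial_R omega = integral_R d omega with d omega = (∂Q/∂x - ∂P/∂y) dx ∧ dy.
  ∂Q/∂x = -2
  ∂P/∂y = -x
  integrand = ∂Q/∂x - ∂P/∂y = x - 2.
Integrating over R: integral_0^1 integral_0^1 (x - 2) dx dy = -3/2.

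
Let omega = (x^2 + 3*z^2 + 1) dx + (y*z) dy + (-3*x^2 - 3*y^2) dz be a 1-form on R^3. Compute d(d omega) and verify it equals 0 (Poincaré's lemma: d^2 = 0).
d(d omega) = 0

Step 1: d omega = sum_{i<j} (∂f_j/∂x_i - ∂f_i/∂x_j) dx_i ∧ dx_j:
  coeff of dx ∧ dy: 0
  coeff of dx ∧ dz: -6*x - 6*z
  coeff of dy ∧ dz: -7*y
Step 2: Apply d again to each 2-form coefficient. The only possible 3-form in R^3 is dx ∧ dy ∧ dz, with coefficient
  ∂(coeff of dy∧dz)/∂x - ∂(coeff of dx∧dz)/∂y + ∂(coeff of dx∧dy)/∂z
  = ∂/∂x (-7*y) - ∂/∂y (-6*x - 6*z) + ∂/∂z (0).
Each of these terms simplifies to sums of mixed partials that cancel in pairs. The result is 0 (by equality of mixed partials for smooth functions — Schwarz / Clairaut).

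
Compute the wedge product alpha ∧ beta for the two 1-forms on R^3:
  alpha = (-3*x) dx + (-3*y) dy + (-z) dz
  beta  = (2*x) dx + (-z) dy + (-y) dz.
alpha ∧ beta = (3*x*(2*y + z)) dx ∧ dy + (x*(3*y + 2*z)) dx ∧ dz + (3*y^2 - z^2) dy ∧ dz

Distribute the wedge, using dx_i ∧ dx_j = -dx_j ∧ dx_i and dx_i ∧ dx_i = 0. For each pair (i, j) with i < j, the coefficient of dx_i ∧ dx_j in alpha ∧ beta is (alpha_i * beta_j - alpha_j * beta_i). Collecting: alpha ∧ beta = (3*x*(2*y + z)) dx ∧ dy + (x*(3*y + 2*z)) dx ∧ dz + (3*y^2 - z^2) dy ∧ dz.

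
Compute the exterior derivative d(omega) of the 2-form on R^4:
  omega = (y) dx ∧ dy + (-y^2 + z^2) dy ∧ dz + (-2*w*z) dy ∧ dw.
d(omega) = (2*w) dy ∧ dz ∧ dw

For a 2-form omega = sum_{i<j} g_{ij} dx_i ∧ dx_j, the exterior derivative is
  d(omega) = sum_{i<j} d(g_{ij}) ∧ dx_i ∧ dx_j = sum_{i<j, k} (∂g_{ij}/∂x_k) dx_k ∧ dx_i ∧ dx_j.
Expand each term, using dx_k ∧ dx_i ∧ dx_j = sgn(permutation) dx_{(a)} ∧ dx_{(b)} ∧ dx_{(c)} with (a < b < c) sorted:
  d(-2*w*z) includes (∂/∂z)(-2*w*z) dz = (-2*w) dz, which multiplied by dy ∧ dw gives (2*w) dy ∧ dz ∧ dw
Collecting like 3-forms: d(omega) = (2*w) dy ∧ dz ∧ dw.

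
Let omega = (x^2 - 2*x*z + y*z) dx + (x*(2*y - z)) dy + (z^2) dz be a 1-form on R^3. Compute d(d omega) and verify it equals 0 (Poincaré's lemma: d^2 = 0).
d(d omega) = 0

Step 1: d omega = sum_{i<j} (∂f_j/∂x_i - ∂f_i/∂x_j) dx_i ∧ dx_j:
  coeff of dx ∧ dy: 2*y - 2*z
  coeff of dx ∧ dz: 2*x - y
  coeff of dy ∧ dz: x
Step 2: Apply d again to each 2-form coefficient. The only possible 3-form in R^3 is dx ∧ dy ∧ dz, with coefficient
  ∂(coeff of dy∧dz)/∂x - ∂(coeff of dx∧dz)/∂y + ∂(coeff of dx∧dy)/∂z
  = ∂/∂x (x) - ∂/∂y (2*x - y) + ∂/∂z (2*y - 2*z).
Each of these terms simplifies to sums of mixed partials that cancel in pairs. The result is 0 (by equality of mixed partials for smooth functions — Schwarz / Clairaut).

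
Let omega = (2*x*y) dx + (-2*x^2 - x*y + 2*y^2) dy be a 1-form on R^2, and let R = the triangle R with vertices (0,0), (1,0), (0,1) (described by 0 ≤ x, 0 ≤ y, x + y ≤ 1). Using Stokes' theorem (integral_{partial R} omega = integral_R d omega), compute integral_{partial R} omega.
integral_(partial R) omega = -7/6

Stokes: integral_partial_R omega = integral_R d omega with d omega = (∂Q/∂x - ∂P/∂y) dx ∧ dy.
  ∂Q/∂x = -4*x - y
  ∂P/∂y = 2*x
  integrand = ∂Q/∂x - ∂P/∂y = -6*x - y.
Integrating over R: integral_0^1 integral_0^{1-x} (-6*x - y) dy dx = -7/6.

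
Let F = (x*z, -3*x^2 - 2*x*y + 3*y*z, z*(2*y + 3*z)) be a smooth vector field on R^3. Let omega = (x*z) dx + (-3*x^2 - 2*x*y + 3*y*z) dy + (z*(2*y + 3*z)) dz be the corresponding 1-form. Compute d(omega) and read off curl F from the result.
d(omega) = (-3*y + 2*z) dy ∧ dz + (x) dz ∧ dx + (-6*x - 2*y) dx ∧ dy; curl F = (-3*y + 2*z, x, -6*x - 2*y)

d omega = sum_{i<j} (∂f_j/∂x_i - ∂f_i/∂x_j) dx_i ∧ dx_j. Under the identification (dy ∧ dz, dz ∧ dx, dx ∧ dy) ↔ (e_x, e_y, e_z), the coefficients are exactly the components of curl F. Compute:
  ∂R/∂y - ∂Q/∂z = (2*z) - (3*y) = -3*y + 2*z
  ∂P/∂z - ∂R/∂x = (x) - (0) = x
  ∂Q/∂x - ∂P/∂y = (-6*x - 2*y) - (0) = -6*x - 2*y.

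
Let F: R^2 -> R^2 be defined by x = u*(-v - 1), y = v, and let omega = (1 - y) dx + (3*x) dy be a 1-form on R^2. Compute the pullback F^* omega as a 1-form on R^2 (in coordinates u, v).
F^* omega = (v^2 - 1) du + (2*u*(-v - 2)) dv

Using F^*(f dg) = (f ∘ F) d(g ∘ F), substitute each coordinate x_i by F_i(u, v) in f_i, and replace dx_i by d F_i = (∂F_i/∂u) du + (∂F_i/∂v) dv.
  For the x component: f_1(F) = 1 - v; d F_1 = (-v - 1) du + (-u) dv
  For the y component: f_2(F) = 3*u*(-v - 1); d F_2 = (0) du + (1) dv
Combining and collecting du, dv coefficients:
  coeff of du: v^2 - 1
  coeff of dv: 2*u*(-v - 2)
F^* omega = (v^2 - 1) du + (2*u*(-v - 2)) dv.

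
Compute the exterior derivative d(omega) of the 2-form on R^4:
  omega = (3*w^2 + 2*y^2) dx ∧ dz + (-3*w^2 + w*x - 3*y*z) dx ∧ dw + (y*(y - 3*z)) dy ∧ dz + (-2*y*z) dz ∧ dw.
d(omega) = (-4*y) dx ∧ dy ∧ dz + (6*w + 3*y) dx ∧ dz ∧ dw + (3*z) dx ∧ dy ∧ dw + (-2*z) dy ∧ dz ∧ dw

For a 2-form omega = sum_{i<j} g_{ij} dx_i ∧ dx_j, the exterior derivative is
  d(omega) = sum_{i<j} d(g_{ij}) ∧ dx_i ∧ dx_j = sum_{i<j, k} (∂g_{ij}/∂x_k) dx_k ∧ dx_i ∧ dx_j.
Expand each term, using dx_k ∧ dx_i ∧ dx_j = sgn(permutation) dx_{(a)} ∧ dx_{(b)} ∧ dx_{(c)} with (a < b < c) sorted:
  d(3*w^2 + 2*y^2) includes (∂/∂y)(3*w^2 + 2*y^2) dy = (4*y) dy, which multiplied by dx ∧ dz gives (-4*y) dx ∧ dy ∧ dz
  d(3*w^2 + 2*y^2) includes (∂/∂w)(3*w^2 + 2*y^2) dw = (6*w) dw, which multiplied by dx ∧ dz gives (6*w) dx ∧ dz ∧ dw
  d(-3*w^2 + w*x - 3*y*z) includes (∂/∂y)(-3*w^2 + w*x - 3*y*z) dy = (-3*z) dy, which multiplied by dx ∧ dw gives (3*z) dx ∧ dy ∧ dw
  d(-3*w^2 + w*x - 3*y*z) includes (∂/∂z)(-3*w^2 + w*x - 3*y*z) dz = (-3*y) dz, which multiplied by dx ∧ dw gives (3*y) dx ∧ dz ∧ dw
  d(-2*y*z) includes (∂/∂y)(-2*y*z) dy = (-2*z) dy, which multiplied by dz ∧ dw gives (-2*z) dy ∧ dz ∧ dw
Collecting like 3-forms: d(omega) = (-4*y) dx ∧ dy ∧ dz + (6*w + 3*y) dx ∧ dz ∧ dw + (3*z) dx ∧ dy ∧ dw + (-2*z) dy ∧ dz ∧ dw.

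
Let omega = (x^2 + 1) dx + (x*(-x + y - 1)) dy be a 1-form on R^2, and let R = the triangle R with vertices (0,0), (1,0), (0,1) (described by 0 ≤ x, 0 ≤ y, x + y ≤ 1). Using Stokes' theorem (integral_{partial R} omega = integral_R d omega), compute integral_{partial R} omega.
integral_(partial R) omega = -2/3

Stokes: integral_partial_R omega = integral_R d omega with d omega = (∂Q/∂x - ∂P/∂y) dx ∧ dy.
  ∂Q/∂x = -2*x + y - 1
  ∂P/∂y = 0
  integrand = ∂Q/∂x - ∂P/∂y = -2*x + y - 1.
Integrating over R: integral_0^1 integral_0^{1-x} (-2*x + y - 1) dy dx = -2/3.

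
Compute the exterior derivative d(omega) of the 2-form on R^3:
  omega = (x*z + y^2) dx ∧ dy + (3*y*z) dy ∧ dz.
d(omega) = (x) dx ∧ dy ∧ dz

For a 2-form omega = sum_{i<j} g_{ij} dx_i ∧ dx_j, the exterior derivative is
  d(omega) = sum_{i<j} d(g_{ij}) ∧ dx_i ∧ dx_j = sum_{i<j, k} (∂g_{ij}/∂x_k) dx_k ∧ dx_i ∧ dx_j.
Expand each term, using dx_k ∧ dx_i ∧ dx_j = sgn(permutation) dx_{(a)} ∧ dx_{(b)} ∧ dx_{(c)} with (a < b < c) sorted:
  d(x*z + y^2) includes (∂/∂z)(x*z + y^2) dz = (x) dz, which multiplied by dx ∧ dy gives (x) dx ∧ dy ∧ dz
Collecting like 3-forms: d(omega) = (x) dx ∧ dy ∧ dz.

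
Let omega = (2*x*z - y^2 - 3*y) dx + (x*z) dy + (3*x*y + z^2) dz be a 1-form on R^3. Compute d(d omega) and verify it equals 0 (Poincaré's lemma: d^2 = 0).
d(d omega) = 0

Step 1: d omega = sum_{i<j} (∂f_j/∂x_i - ∂f_i/∂x_j) dx_i ∧ dx_j:
  coeff of dx ∧ dy: 2*y + z + 3
  coeff of dx ∧ dz: -2*x + 3*y
  coeff of dy ∧ dz: 2*x
Step 2: Apply d again to each 2-form coefficient. The only possible 3-form in R^3 is dx ∧ dy ∧ dz, with coefficient
  ∂(coeff of dy∧dz)/∂x - ∂(coeff of dx∧dz)/∂y + ∂(coeff of dx∧dy)/∂z
  = ∂/∂x (2*x) - ∂/∂y (-2*x + 3*y) + ∂/∂z (2*y + z + 3).
Each of these terms simplifies to sums of mixed partials that cancel in pairs. The result is 0 (by equality of mixed partials for smooth functions — Schwarz / Clairaut).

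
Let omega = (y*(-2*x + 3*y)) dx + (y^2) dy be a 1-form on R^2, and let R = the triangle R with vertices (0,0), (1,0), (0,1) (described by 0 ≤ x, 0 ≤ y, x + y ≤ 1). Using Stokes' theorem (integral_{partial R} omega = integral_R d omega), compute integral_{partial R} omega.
integral_(partial R) omega = -2/3

Stokes: integral_partial_R omega = integral_R d omega with d omega = (∂Q/∂x - ∂P/∂y) dx ∧ dy.
  ∂Q/∂x = 0
  ∂P/∂y = -2*x + 6*y
  integrand = ∂Q/∂x - ∂P/∂y = 2*x - 6*y.
Integrating over R: integral_0^1 integral_0^{1-x} (2*x - 6*y) dy dx = -2/3.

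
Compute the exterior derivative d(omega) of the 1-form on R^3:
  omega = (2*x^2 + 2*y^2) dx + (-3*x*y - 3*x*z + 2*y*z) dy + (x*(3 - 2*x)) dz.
d(omega) = (-7*y - 3*z) dx ∧ dy + (3 - 4*x) dx ∧ dz + (3*x - 2*y) dy ∧ dz

For a 1-form omega = sum_i f_i dx_i, the exterior derivative is
  d(omega) = sum_{i < j} (∂f_j/∂x_i - ∂f_i/∂x_j) dx_i ∧ dx_j.
  coefficient of dx ∧ dy: ∂f_2/∂x - ∂f_1/∂y = ∂(-3*x*y - 3*x*z + 2*y*z)/∂x - ∂(2*x^2 + 2*y^2)/∂y = -7*y - 3*z
  coefficient of dx ∧ dz: ∂f_3/∂x - ∂f_1/∂z = ∂(x*(3 - 2*x))/∂x - ∂(2*x^2 + 2*y^2)/∂z = 3 - 4*x
  coefficient of dy ∧ dz: ∂f_3/∂y - ∂f_2/∂z = ∂(x*(3 - 2*x))/∂y - ∂(-3*x*y - 3*x*z + 2*y*z)/∂z = 3*x - 2*y
Assembling: d(omega) = (-7*y - 3*z) dx ∧ dy + (3 - 4*x) dx ∧ dz + (3*x - 2*y) dy ∧ dz.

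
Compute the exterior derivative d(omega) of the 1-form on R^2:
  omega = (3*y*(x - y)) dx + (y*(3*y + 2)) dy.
d(omega) = (-3*x + 6*y) dx ∧ dy

For a 1-form omega = sum_i f_i dx_i, the exterior derivative is
  d(omega) = sum_{i < j} (∂f_j/∂x_i - ∂f_i/∂x_j) dx_i ∧ dx_j.
  coefficient of dx ∧ dy: ∂f_2/∂x - ∂f_1/∂y = ∂(y*(3*y + 2))/∂x - ∂(3*y*(x - y))/∂y = -3*x + 6*y
Assembling: d(omega) = (-3*x + 6*y) dx ∧ dy.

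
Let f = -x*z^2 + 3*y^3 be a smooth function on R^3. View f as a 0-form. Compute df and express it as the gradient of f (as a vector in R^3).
df = (-z^2) dx + (9*y^2) dy + (-2*x*z) dz; grad f = (-z^2, 9*y^2, -2*x*z)

For a 0-form f, d f = (∂f/∂x) dx + (∂f/∂y) dy + (∂f/∂z) dz. The components of the vector representation are exactly the entries of grad f in Cartesian coordinates:
  ∂f/∂x = -z^2
  ∂f/∂y = 9*y^2
  ∂f/∂z = -2*x*z.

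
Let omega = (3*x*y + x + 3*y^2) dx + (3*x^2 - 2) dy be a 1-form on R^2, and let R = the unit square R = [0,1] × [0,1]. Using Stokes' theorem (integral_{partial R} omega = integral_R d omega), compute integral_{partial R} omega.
integral_(partial R) omega = -3/2

Stokes: integral_partial_R omega = integral_R d omega with d omega = (∂Q/∂x - ∂P/∂y) dx ∧ dy.
  ∂Q/∂x = 6*x
  ∂P/∂y = 3*x + 6*y
  integrand = ∂Q/∂x - ∂P/∂y = 3*x - 6*y.
Integrating over R: integral_0^1 integral_0^1 (3*x - 6*y) dx dy = -3/2.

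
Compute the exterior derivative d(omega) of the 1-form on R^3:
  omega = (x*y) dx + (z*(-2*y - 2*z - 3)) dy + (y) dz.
d(omega) = (-x) dx ∧ dy + (2*y + 4*z + 4) dy ∧ dz

For a 1-form omega = sum_i f_i dx_i, the exterior derivative is
  d(omega) = sum_{i < j} (∂f_j/∂x_i - ∂f_i/∂x_j) dx_i ∧ dx_j.
  coefficient of dx ∧ dy: ∂f_2/∂x - ∂f_1/∂y = ∂(z*(-2*y - 2*z - 3))/∂x - ∂(x*y)/∂y = -x
  coefficient of dy ∧ dz: ∂f_3/∂y - ∂f_2/∂z = ∂(y)/∂y - ∂(z*(-2*y - 2*z - 3))/∂z = 2*y + 4*z + 4
Assembling: d(omega) = (-x) dx ∧ dy + (2*y + 4*z + 4) dy ∧ dz.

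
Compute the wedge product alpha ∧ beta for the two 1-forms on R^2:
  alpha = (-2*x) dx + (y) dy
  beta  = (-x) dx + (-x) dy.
alpha ∧ beta = (x*(2*x + y)) dx ∧ dy

Distribute the wedge, using dx_i ∧ dx_j = -dx_j ∧ dx_i and dx_i ∧ dx_i = 0. For each pair (i, j) with i < j, the coefficient of dx_i ∧ dx_j in alpha ∧ beta is (alpha_i * beta_j - alpha_j * beta_i). Collecting: alpha ∧ beta = (x*(2*x + y)) dx ∧ dy.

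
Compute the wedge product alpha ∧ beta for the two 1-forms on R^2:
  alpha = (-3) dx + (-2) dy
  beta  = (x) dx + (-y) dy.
alpha ∧ beta = (2*x + 3*y) dx ∧ dy

Distribute the wedge, using dx_i ∧ dx_j = -dx_j ∧ dx_i and dx_i ∧ dx_i = 0. For each pair (i, j) with i < j, the coefficient of dx_i ∧ dx_j in alpha ∧ beta is (alpha_i * beta_j - alpha_j * beta_i). Collecting: alpha ∧ beta = (2*x + 3*y) dx ∧ dy.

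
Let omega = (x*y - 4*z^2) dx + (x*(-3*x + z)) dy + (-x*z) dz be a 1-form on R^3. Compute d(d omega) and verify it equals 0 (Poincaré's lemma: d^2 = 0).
d(d omega) = 0

Step 1: d omega = sum_{i<j} (∂f_j/∂x_i - ∂f_i/∂x_j) dx_i ∧ dx_j:
  coeff of dx ∧ dy: -7*x + z
  coeff of dx ∧ dz: 7*z
  coeff of dy ∧ dz: -x
Step 2: Apply d again to each 2-form coefficient. The only possible 3-form in R^3 is dx ∧ dy ∧ dz, with coefficient
  ∂(coeff of dy∧dz)/∂x - ∂(coeff of dx∧dz)/∂y + ∂(coeff of dx∧dy)/∂z
  = ∂/∂x (-x) - ∂/∂y (7*z) + ∂/∂z (-7*x + z).
Each of these terms simplifies to sums of mixed partials that cancel in pairs. The result is 0 (by equality of mixed partials for smooth functions — Schwarz / Clairaut).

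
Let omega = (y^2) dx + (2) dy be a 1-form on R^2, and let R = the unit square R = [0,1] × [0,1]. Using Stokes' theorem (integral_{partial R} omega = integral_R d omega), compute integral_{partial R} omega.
integral_(partial R) omega = -1

Stokes: integral_partial_R omega = integral_R d omega with d omega = (∂Q/∂x - ∂P/∂y) dx ∧ dy.
  ∂Q/∂x = 0
  ∂P/∂y = 2*y
  integrand = ∂Q/∂x - ∂P/∂y = -2*y.
Integrating over R: integral_0^1 integral_0^1 (-2*y) dx dy = -1.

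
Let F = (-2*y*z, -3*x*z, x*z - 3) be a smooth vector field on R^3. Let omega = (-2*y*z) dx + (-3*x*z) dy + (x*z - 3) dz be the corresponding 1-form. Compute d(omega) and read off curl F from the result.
d(omega) = (3*x) dy ∧ dz + (-2*y - z) dz ∧ dx + (-z) dx ∧ dy; curl F = (3*x, -2*y - z, -z)

d omega = sum_{i<j} (∂f_j/∂x_i - ∂f_i/∂x_j) dx_i ∧ dx_j. Under the identification (dy ∧ dz, dz ∧ dx, dx ∧ dy) ↔ (e_x, e_y, e_z), the coefficients are exactly the components of curl F. Compute:
  ∂R/∂y - ∂Q/∂z = (0) - (-3*x) = 3*x
  ∂P/∂z - ∂R/∂x = (-2*y) - (z) = -2*y - z
  ∂Q/∂x - ∂P/∂y = (-3*z) - (-2*z) = -z.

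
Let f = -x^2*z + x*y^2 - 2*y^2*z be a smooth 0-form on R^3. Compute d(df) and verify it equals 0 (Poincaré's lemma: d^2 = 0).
d(df) = 0

Step 1: df = sum_i (∂f/∂x_i) dx_i = (-2*x*z + y^2) dx + (2*y*(x - 2*z)) dy + (-x^2 - 2*y^2) dz.
Step 2: Apply d again. Using the 1-form formula, the coefficient of dx ∧ dy in d(df) is ∂^2 f/∂x ∂y - ∂^2 f/∂y ∂x = (2*y) - (2*y) = 0 (equality of mixed partials for smooth f).
Similarly for dx ∧ dz and dy ∧ dz — all coefficients vanish. So d(df) = 0.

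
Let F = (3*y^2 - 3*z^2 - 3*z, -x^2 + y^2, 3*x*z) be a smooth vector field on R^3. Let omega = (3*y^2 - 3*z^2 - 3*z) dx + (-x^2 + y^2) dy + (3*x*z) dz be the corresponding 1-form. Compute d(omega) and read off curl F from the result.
d(omega) = (0) dy ∧ dz + (-9*z - 3) dz ∧ dx + (-2*x - 6*y) dx ∧ dy; curl F = (0, -9*z - 3, -2*x - 6*y)

d omega = sum_{i<j} (∂f_j/∂x_i - ∂f_i/∂x_j) dx_i ∧ dx_j. Under the identification (dy ∧ dz, dz ∧ dx, dx ∧ dy) ↔ (e_x, e_y, e_z), the coefficients are exactly the components of curl F. Compute:
  ∂R/∂y - ∂Q/∂z = (0) - (0) = 0
  ∂P/∂z - ∂R/∂x = (-6*z - 3) - (3*z) = -9*z - 3
  ∂Q/∂x - ∂P/∂y = (-2*x) - (6*y) = -2*x - 6*y.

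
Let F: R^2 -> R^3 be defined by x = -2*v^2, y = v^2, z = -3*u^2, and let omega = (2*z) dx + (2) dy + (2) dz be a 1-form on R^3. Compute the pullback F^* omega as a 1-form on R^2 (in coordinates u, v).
F^* omega = (-12*u) du + (4*v*(6*u^2 + 1)) dv

Using F^*(f dg) = (f ∘ F) d(g ∘ F), substitute each coordinate x_i by F_i(u, v) in f_i, and replace dx_i by d F_i = (∂F_i/∂u) du + (∂F_i/∂v) dv.
  For the x component: f_1(F) = -6*u^2; d F_1 = (0) du + (-4*v) dv
  For the y component: f_2(F) = 2; d F_2 = (0) du + (2*v) dv
  For the z component: f_3(F) = 2; d F_3 = (-6*u) du + (0) dv
Combining and collecting du, dv coefficients:
  coeff of du: -12*u
  coeff of dv: 4*v*(6*u^2 + 1)
F^* omega = (-12*u) du + (4*v*(6*u^2 + 1)) dv.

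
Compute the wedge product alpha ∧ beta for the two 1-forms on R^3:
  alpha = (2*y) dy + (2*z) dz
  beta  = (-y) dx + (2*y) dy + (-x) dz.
alpha ∧ beta = (2*y^2) dx ∧ dy + (-2*y*(x + 2*z)) dy ∧ dz + (2*y*z) dx ∧ dz

Distribute the wedge, using dx_i ∧ dx_j = -dx_j ∧ dx_i and dx_i ∧ dx_i = 0. For each pair (i, j) with i < j, the coefficient of dx_i ∧ dx_j in alpha ∧ beta is (alpha_i * beta_j - alpha_j * beta_i). Collecting: alpha ∧ beta = (2*y^2) dx ∧ dy + (-2*y*(x + 2*z)) dy ∧ dz + (2*y*z) dx ∧ dz.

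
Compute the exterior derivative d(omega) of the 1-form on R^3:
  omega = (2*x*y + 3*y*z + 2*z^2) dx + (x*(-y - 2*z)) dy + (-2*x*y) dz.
d(omega) = (-2*x - y - 5*z) dx ∧ dy + (-5*y - 4*z) dx ∧ dz

For a 1-form omega = sum_i f_i dx_i, the exterior derivative is
  d(omega) = sum_{i < j} (∂f_j/∂x_i - ∂f_i/∂x_j) dx_i ∧ dx_j.
  coefficient of dx ∧ dy: ∂f_2/∂x - ∂f_1/∂y = ∂(x*(-y - 2*z))/∂x - ∂(2*x*y + 3*y*z + 2*z^2)/∂y = -2*x - y - 5*z
  coefficient of dx ∧ dz: ∂f_3/∂x - ∂f_1/∂z = ∂(-2*x*y)/∂x - ∂(2*x*y + 3*y*z + 2*z^2)/∂z = -5*y - 4*z
Assembling: d(omega) = (-2*x - y - 5*z) dx ∧ dy + (-5*y - 4*z) dx ∧ dz.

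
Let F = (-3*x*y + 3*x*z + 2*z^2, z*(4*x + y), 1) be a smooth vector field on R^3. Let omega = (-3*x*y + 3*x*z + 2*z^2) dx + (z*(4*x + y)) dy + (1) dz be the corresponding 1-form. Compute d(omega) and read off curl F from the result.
d(omega) = (-4*x - y) dy ∧ dz + (3*x + 4*z) dz ∧ dx + (3*x + 4*z) dx ∧ dy; curl F = (-4*x - y, 3*x + 4*z, 3*x + 4*z)

d omega = sum_{i<j} (∂f_j/∂x_i - ∂f_i/∂x_j) dx_i ∧ dx_j. Under the identification (dy ∧ dz, dz ∧ dx, dx ∧ dy) ↔ (e_x, e_y, e_z), the coefficients are exactly the components of curl F. Compute:
  ∂R/∂y - ∂Q/∂z = (0) - (4*x + y) = -4*x - y
  ∂P/∂z - ∂R/∂x = (3*x + 4*z) - (0) = 3*x + 4*z
  ∂Q/∂x - ∂P/∂y = (4*z) - (-3*x) = 3*x + 4*z.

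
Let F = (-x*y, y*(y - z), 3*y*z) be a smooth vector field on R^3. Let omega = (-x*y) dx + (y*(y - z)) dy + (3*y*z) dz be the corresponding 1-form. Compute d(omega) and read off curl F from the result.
d(omega) = (y + 3*z) dy ∧ dz + (0) dz ∧ dx + (x) dx ∧ dy; curl F = (y + 3*z, 0, x)

d omega = sum_{i<j} (∂f_j/∂x_i - ∂f_i/∂x_j) dx_i ∧ dx_j. Under the identification (dy ∧ dz, dz ∧ dx, dx ∧ dy) ↔ (e_x, e_y, e_z), the coefficients are exactly the components of curl F. Compute:
  ∂R/∂y - ∂Q/∂z = (3*z) - (-y) = y + 3*z
  ∂P/∂z - ∂R/∂x = (0) - (0) = 0
  ∂Q/∂x - ∂P/∂y = (0) - (-x) = x.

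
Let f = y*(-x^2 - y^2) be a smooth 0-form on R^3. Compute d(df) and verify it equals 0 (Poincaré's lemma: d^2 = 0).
d(df) = 0

Step 1: df = sum_i (∂f/∂x_i) dx_i = (-2*x*y) dx + (-x^2 - 3*y^2) dy + (0) dz.
Step 2: Apply d again. Using the 1-form formula, the coefficient of dx ∧ dy in d(df) is ∂^2 f/∂x ∂y - ∂^2 f/∂y ∂x = (-2*x) - (-2*x) = 0 (equality of mixed partials for smooth f).
Similarly for dx ∧ dz and dy ∧ dz — all coefficients vanish. So d(df) = 0.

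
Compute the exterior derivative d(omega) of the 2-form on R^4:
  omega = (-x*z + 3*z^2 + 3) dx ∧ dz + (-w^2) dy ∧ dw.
d(omega) = 0

For a 2-form omega = sum_{i<j} g_{ij} dx_i ∧ dx_j, the exterior derivative is
  d(omega) = sum_{i<j} d(g_{ij}) ∧ dx_i ∧ dx_j = sum_{i<j, k} (∂g_{ij}/∂x_k) dx_k ∧ dx_i ∧ dx_j.
Expand each term, using dx_k ∧ dx_i ∧ dx_j = sgn(permutation) dx_{(a)} ∧ dx_{(b)} ∧ dx_{(c)} with (a < b < c) sorted:

Collecting like 3-forms: d(omega) = 0.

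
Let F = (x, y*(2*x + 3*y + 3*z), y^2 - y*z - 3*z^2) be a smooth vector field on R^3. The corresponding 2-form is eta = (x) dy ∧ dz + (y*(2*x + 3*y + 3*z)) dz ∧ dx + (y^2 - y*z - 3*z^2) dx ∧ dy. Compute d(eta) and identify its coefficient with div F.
d(eta) = (2*x + 5*y - 3*z + 1) dx ∧ dy ∧ dz; div F = 2*x + 5*y - 3*z + 1

For a 2-form in R^3 of the form above, applying d gives a 3-form with coefficient ∂P/∂x + ∂Q/∂y + ∂R/∂z:
  ∂P/∂x = 1
  ∂Q/∂y = 2*x + 6*y + 3*z
  ∂R/∂z = -y - 6*z
Sum = 2*x + 5*y - 3*z + 1, which is exactly div F.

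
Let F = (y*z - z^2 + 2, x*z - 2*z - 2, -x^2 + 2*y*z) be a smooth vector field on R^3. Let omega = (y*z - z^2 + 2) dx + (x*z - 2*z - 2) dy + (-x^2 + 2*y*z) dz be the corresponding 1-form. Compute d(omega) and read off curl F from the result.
d(omega) = (-x + 2*z + 2) dy ∧ dz + (2*x + y - 2*z) dz ∧ dx + (0) dx ∧ dy; curl F = (-x + 2*z + 2, 2*x + y - 2*z, 0)

d omega = sum_{i<j} (∂f_j/∂x_i - ∂f_i/∂x_j) dx_i ∧ dx_j. Under the identification (dy ∧ dz, dz ∧ dx, dx ∧ dy) ↔ (e_x, e_y, e_z), the coefficients are exactly the components of curl F. Compute:
  ∂R/∂y - ∂Q/∂z = (2*z) - (x - 2) = -x + 2*z + 2
  ∂P/∂z - ∂R/∂x = (y - 2*z) - (-2*x) = 2*x + y - 2*z
  ∂Q/∂x - ∂P/∂y = (z) - (z) = 0.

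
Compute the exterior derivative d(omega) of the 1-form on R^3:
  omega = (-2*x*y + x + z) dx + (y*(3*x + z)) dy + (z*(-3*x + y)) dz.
d(omega) = (2*x + 3*y) dx ∧ dy + (-3*z - 1) dx ∧ dz + (-y + z) dy ∧ dz

For a 1-form omega = sum_i f_i dx_i, the exterior derivative is
  d(omega) = sum_{i < j} (∂f_j/∂x_i - ∂f_i/∂x_j) dx_i ∧ dx_j.
  coefficient of dx ∧ dy: ∂f_2/∂x - ∂f_1/∂y = ∂(y*(3*x + z))/∂x - ∂(-2*x*y + x + z)/∂y = 2*x + 3*y
  coefficient of dx ∧ dz: ∂f_3/∂x - ∂f_1/∂z = ∂(z*(-3*x + y))/∂x - ∂(-2*x*y + x + z)/∂z = -3*z - 1
  coefficient of dy ∧ dz: ∂f_3/∂y - ∂f_2/∂z = ∂(z*(-3*x + y))/∂y - ∂(y*(3*x + z))/∂z = -y + z
Assembling: d(omega) = (2*x + 3*y) dx ∧ dy + (-3*z - 1) dx ∧ dz + (-y + z) dy ∧ dz.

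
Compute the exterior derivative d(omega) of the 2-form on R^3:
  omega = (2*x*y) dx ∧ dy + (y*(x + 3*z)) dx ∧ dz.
d(omega) = (-x - 3*z) dx ∧ dy ∧ dz

For a 2-form omega = sum_{i<j} g_{ij} dx_i ∧ dx_j, the exterior derivative is
  d(omega) = sum_{i<j} d(g_{ij}) ∧ dx_i ∧ dx_j = sum_{i<j, k} (∂g_{ij}/∂x_k) dx_k ∧ dx_i ∧ dx_j.
Expand each term, using dx_k ∧ dx_i ∧ dx_j = sgn(permutation) dx_{(a)} ∧ dx_{(b)} ∧ dx_{(c)} with (a < b < c) sorted:
  d(y*(x + 3*z)) includes (∂/∂y)(y*(x + 3*z)) dy = (x + 3*z) dy, which multiplied by dx ∧ dz gives (-x - 3*z) dx ∧ dy ∧ dz
Collecting like 3-forms: d(omega) = (-x - 3*z) dx ∧ dy ∧ dz.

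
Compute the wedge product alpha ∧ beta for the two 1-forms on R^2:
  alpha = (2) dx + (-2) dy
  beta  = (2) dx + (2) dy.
alpha ∧ beta = (8) dx ∧ dy

Distribute the wedge, using dx_i ∧ dx_j = -dx_j ∧ dx_i and dx_i ∧ dx_i = 0. For each pair (i, j) with i < j, the coefficient of dx_i ∧ dx_j in alpha ∧ beta is (alpha_i * beta_j - alpha_j * beta_i). Collecting: alpha ∧ beta = (8) dx ∧ dy.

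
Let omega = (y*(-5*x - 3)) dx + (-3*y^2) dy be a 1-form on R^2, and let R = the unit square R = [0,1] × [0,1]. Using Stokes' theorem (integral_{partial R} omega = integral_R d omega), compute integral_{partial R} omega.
integral_(partial R) omega = 11/2

Stokes: integral_partial_R omega = integral_R d omega with d omega = (∂Q/∂x - ∂P/∂y) dx ∧ dy.
  ∂Q/∂x = 0
  ∂P/∂y = -5*x - 3
  integrand = ∂Q/∂x - ∂P/∂y = 5*x + 3.
Integrating over R: integral_0^1 integral_0^1 (5*x + 3) dx dy = 11/2.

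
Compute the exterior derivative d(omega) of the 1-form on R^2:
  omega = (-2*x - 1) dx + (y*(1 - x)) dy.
d(omega) = (-y) dx ∧ dy

For a 1-form omega = sum_i f_i dx_i, the exterior derivative is
  d(omega) = sum_{i < j} (∂f_j/∂x_i - ∂f_i/∂x_j) dx_i ∧ dx_j.
  coefficient of dx ∧ dy: ∂f_2/∂x - ∂f_1/∂y = ∂(y*(1 - x))/∂x - ∂(-2*x - 1)/∂y = -y
Assembling: d(omega) = (-y) dx ∧ dy.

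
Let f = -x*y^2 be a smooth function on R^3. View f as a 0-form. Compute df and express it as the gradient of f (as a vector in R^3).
df = (-y^2) dx + (-2*x*y) dy + (0) dz; grad f = (-y^2, -2*x*y, 0)

For a 0-form f, d f = (∂f/∂x) dx + (∂f/∂y) dy + (∂f/∂z) dz. The components of the vector representation are exactly the entries of grad f in Cartesian coordinates:
  ∂f/∂x = -y^2
  ∂f/∂y = -2*x*y
  ∂f/∂z = 0.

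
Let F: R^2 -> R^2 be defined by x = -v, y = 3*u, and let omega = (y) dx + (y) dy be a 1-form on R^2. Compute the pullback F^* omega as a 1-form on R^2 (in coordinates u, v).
F^* omega = (9*u) du + (-3*u) dv

Using F^*(f dg) = (f ∘ F) d(g ∘ F), substitute each coordinate x_i by F_i(u, v) in f_i, and replace dx_i by d F_i = (∂F_i/∂u) du + (∂F_i/∂v) dv.
  For the x component: f_1(F) = 3*u; d F_1 = (0) du + (-1) dv
  For the y component: f_2(F) = 3*u; d F_2 = (3) du + (0) dv
Combining and collecting du, dv coefficients:
  coeff of du: 9*u
  coeff of dv: -3*u
F^* omega = (9*u) du + (-3*u) dv.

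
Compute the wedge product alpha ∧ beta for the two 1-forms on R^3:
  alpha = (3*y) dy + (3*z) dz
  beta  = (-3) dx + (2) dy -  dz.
alpha ∧ beta = (9*y) dx ∧ dy + (-3*y - 6*z) dy ∧ dz + (9*z) dx ∧ dz

Distribute the wedge, using dx_i ∧ dx_j = -dx_j ∧ dx_i and dx_i ∧ dx_i = 0. For each pair (i, j) with i < j, the coefficient of dx_i ∧ dx_j in alpha ∧ beta is (alpha_i * beta_j - alpha_j * beta_i). Collecting: alpha ∧ beta = (9*y) dx ∧ dy + (-3*y - 6*z) dy ∧ dz + (9*z) dx ∧ dz.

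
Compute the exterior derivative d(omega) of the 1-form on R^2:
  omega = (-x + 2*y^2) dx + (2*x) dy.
d(omega) = (2 - 4*y) dx ∧ dy

For a 1-form omega = sum_i f_i dx_i, the exterior derivative is
  d(omega) = sum_{i < j} (∂f_j/∂x_i - ∂f_i/∂x_j) dx_i ∧ dx_j.
  coefficient of dx ∧ dy: ∂f_2/∂x - ∂f_1/∂y = ∂(2*x)/∂x - ∂(-x + 2*y^2)/∂y = 2 - 4*y
Assembling: d(omega) = (2 - 4*y) dx ∧ dy.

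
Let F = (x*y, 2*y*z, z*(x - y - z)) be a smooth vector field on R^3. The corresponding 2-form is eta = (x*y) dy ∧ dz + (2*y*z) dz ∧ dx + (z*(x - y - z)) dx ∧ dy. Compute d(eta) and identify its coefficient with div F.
d(eta) = (x) dx ∧ dy ∧ dz; div F = x

For a 2-form in R^3 of the form above, applying d gives a 3-form with coefficient ∂P/∂x + ∂Q/∂y + ∂R/∂z:
  ∂P/∂x = y
  ∂Q/∂y = 2*z
  ∂R/∂z = x - y - 2*z
Sum = x, which is exactly div F.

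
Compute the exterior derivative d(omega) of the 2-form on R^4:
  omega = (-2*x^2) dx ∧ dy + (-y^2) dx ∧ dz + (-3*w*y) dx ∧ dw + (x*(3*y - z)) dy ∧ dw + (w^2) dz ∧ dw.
d(omega) = (2*y) dx ∧ dy ∧ dz + (3*w + 3*y - z) dx ∧ dy ∧ dw + (x) dy ∧ dz ∧ dw

For a 2-form omega = sum_{i<j} g_{ij} dx_i ∧ dx_j, the exterior derivative is
  d(omega) = sum_{i<j} d(g_{ij}) ∧ dx_i ∧ dx_j = sum_{i<j, k} (∂g_{ij}/∂x_k) dx_k ∧ dx_i ∧ dx_j.
Expand each term, using dx_k ∧ dx_i ∧ dx_j = sgn(permutation) dx_{(a)} ∧ dx_{(b)} ∧ dx_{(c)} with (a < b < c) sorted:
  d(-y^2) includes (∂/∂y)(-y^2) dy = (-2*y) dy, which multiplied by dx ∧ dz gives (2*y) dx ∧ dy ∧ dz
  d(-3*w*y) includes (∂/∂y)(-3*w*y) dy = (-3*w) dy, which multiplied by dx ∧ dw gives (3*w) dx ∧ dy ∧ dw
  d(x*(3*y - z)) includes (∂/∂x)(x*(3*y - z)) dx = (3*y - z) dx, which multiplied by dy ∧ dw gives (3*y - z) dx ∧ dy ∧ dw
  d(x*(3*y - z)) includes (∂/∂z)(x*(3*y - z)) dz = (-x) dz, which multiplied by dy ∧ dw gives (x) dy ∧ dz ∧ dw
Collecting like 3-forms: d(omega) = (2*y) dx ∧ dy ∧ dz + (3*w + 3*y - z) dx ∧ dy ∧ dw + (x) dy ∧ dz ∧ dw.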